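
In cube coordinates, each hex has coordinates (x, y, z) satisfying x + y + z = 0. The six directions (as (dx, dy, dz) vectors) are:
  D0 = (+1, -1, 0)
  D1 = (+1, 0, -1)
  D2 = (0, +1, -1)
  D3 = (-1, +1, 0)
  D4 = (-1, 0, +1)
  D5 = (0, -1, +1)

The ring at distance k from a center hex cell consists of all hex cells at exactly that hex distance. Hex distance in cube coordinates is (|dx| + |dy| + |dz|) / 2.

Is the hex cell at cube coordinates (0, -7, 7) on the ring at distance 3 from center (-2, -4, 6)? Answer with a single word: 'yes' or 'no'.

|px - cx| = |0 - (-2)| = 2
|py - cy| = |-7 - (-4)| = 3
|pz - cz| = |7 - 6| = 1
distance = (2+3+1)/2 = 6/2 = 3
radius = 3; distance == radius -> yes

Answer: yes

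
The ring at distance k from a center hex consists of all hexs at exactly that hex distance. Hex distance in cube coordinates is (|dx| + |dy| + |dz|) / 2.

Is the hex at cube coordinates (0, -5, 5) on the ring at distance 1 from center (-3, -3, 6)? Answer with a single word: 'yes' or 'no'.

|px - cx| = |0 - (-3)| = 3
|py - cy| = |-5 - (-3)| = 2
|pz - cz| = |5 - 6| = 1
distance = (3+2+1)/2 = 6/2 = 3
radius = 1; distance != radius -> no

Answer: no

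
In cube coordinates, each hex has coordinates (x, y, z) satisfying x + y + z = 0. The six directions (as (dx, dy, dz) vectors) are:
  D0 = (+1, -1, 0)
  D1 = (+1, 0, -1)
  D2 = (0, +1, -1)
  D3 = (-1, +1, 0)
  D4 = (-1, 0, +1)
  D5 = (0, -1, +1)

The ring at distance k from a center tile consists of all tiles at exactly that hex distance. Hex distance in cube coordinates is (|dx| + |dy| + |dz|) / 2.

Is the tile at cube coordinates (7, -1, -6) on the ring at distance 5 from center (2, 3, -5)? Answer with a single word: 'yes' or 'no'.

|px - cx| = |7 - 2| = 5
|py - cy| = |-1 - 3| = 4
|pz - cz| = |-6 - (-5)| = 1
distance = (5+4+1)/2 = 10/2 = 5
radius = 5; distance == radius -> yes

Answer: yes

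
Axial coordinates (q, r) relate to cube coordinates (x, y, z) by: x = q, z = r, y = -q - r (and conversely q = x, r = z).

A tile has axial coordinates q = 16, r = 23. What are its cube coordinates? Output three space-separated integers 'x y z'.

x = q = 16
z = r = 23
y = -x - z = -(16) - (23) = -39

Answer: 16 -39 23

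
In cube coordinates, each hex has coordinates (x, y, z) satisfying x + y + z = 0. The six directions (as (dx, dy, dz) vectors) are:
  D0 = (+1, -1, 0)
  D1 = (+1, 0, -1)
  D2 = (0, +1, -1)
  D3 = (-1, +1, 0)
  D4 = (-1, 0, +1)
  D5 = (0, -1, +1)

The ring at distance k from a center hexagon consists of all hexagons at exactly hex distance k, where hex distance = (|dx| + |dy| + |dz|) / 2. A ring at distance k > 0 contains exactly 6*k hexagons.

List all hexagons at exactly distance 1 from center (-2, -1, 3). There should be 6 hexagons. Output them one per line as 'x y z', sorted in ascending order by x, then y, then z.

Walk ring at distance 1 from (-2, -1, 3):
Start at center + D4*1 = (-3, -1, 4)
  hex 0: (-3, -1, 4)
  hex 1: (-2, -2, 4)
  hex 2: (-1, -2, 3)
  hex 3: (-1, -1, 2)
  hex 4: (-2, 0, 2)
  hex 5: (-3, 0, 3)
Sorted: 6 hexes.

Answer: -3 -1 4
-3 0 3
-2 -2 4
-2 0 2
-1 -2 3
-1 -1 2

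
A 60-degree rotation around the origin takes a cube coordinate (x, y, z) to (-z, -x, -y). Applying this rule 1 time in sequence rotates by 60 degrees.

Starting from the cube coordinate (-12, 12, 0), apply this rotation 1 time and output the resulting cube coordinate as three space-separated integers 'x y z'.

Start: (-12, 12, 0)
Step 1: (-12, 12, 0) -> (-(0), -(-12), -(12)) = (0, 12, -12)

Answer: 0 12 -12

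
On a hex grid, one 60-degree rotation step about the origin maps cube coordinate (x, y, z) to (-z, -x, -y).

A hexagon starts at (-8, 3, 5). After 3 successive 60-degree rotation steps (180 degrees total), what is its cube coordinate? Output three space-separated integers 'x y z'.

Answer: 8 -3 -5

Derivation:
Start: (-8, 3, 5)
Step 1: (-8, 3, 5) -> (-(5), -(-8), -(3)) = (-5, 8, -3)
Step 2: (-5, 8, -3) -> (-(-3), -(-5), -(8)) = (3, 5, -8)
Step 3: (3, 5, -8) -> (-(-8), -(3), -(5)) = (8, -3, -5)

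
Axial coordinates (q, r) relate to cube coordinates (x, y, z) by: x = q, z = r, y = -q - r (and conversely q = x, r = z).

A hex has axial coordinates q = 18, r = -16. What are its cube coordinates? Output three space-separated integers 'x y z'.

x = q = 18
z = r = -16
y = -x - z = -(18) - (-16) = -2

Answer: 18 -2 -16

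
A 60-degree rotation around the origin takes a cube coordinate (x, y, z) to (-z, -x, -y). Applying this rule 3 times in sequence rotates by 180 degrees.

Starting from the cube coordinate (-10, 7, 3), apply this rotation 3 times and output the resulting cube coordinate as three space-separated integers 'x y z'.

Answer: 10 -7 -3

Derivation:
Start: (-10, 7, 3)
Step 1: (-10, 7, 3) -> (-(3), -(-10), -(7)) = (-3, 10, -7)
Step 2: (-3, 10, -7) -> (-(-7), -(-3), -(10)) = (7, 3, -10)
Step 3: (7, 3, -10) -> (-(-10), -(7), -(3)) = (10, -7, -3)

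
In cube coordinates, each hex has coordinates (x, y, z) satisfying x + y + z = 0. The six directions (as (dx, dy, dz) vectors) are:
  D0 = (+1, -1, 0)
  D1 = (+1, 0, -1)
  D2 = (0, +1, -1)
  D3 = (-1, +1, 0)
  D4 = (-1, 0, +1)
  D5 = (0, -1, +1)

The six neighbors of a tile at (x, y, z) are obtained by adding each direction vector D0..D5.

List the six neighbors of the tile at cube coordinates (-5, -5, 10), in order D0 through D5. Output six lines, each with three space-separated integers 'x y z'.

Answer: -4 -6 10
-4 -5 9
-5 -4 9
-6 -4 10
-6 -5 11
-5 -6 11

Derivation:
Center: (-5, -5, 10). Add each direction:
  D0: (-5, -5, 10) + (1, -1, 0) = (-4, -6, 10)
  D1: (-5, -5, 10) + (1, 0, -1) = (-4, -5, 9)
  D2: (-5, -5, 10) + (0, 1, -1) = (-5, -4, 9)
  D3: (-5, -5, 10) + (-1, 1, 0) = (-6, -4, 10)
  D4: (-5, -5, 10) + (-1, 0, 1) = (-6, -5, 11)
  D5: (-5, -5, 10) + (0, -1, 1) = (-5, -6, 11)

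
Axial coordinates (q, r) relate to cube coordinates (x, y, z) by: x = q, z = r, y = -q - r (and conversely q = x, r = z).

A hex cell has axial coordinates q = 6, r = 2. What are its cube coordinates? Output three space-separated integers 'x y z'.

Answer: 6 -8 2

Derivation:
x = q = 6
z = r = 2
y = -x - z = -(6) - (2) = -8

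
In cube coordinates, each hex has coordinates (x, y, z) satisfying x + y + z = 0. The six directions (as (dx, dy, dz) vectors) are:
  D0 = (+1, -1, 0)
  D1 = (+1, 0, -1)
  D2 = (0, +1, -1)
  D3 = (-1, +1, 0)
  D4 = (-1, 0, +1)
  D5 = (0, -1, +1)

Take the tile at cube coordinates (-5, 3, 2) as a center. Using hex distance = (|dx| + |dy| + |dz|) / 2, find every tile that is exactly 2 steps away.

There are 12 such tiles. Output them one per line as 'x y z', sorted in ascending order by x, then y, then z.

Walk ring at distance 2 from (-5, 3, 2):
Start at center + D4*2 = (-7, 3, 4)
  hex 0: (-7, 3, 4)
  hex 1: (-6, 2, 4)
  hex 2: (-5, 1, 4)
  hex 3: (-4, 1, 3)
  hex 4: (-3, 1, 2)
  hex 5: (-3, 2, 1)
  hex 6: (-3, 3, 0)
  hex 7: (-4, 4, 0)
  hex 8: (-5, 5, 0)
  hex 9: (-6, 5, 1)
  hex 10: (-7, 5, 2)
  hex 11: (-7, 4, 3)
Sorted: 12 hexes.

Answer: -7 3 4
-7 4 3
-7 5 2
-6 2 4
-6 5 1
-5 1 4
-5 5 0
-4 1 3
-4 4 0
-3 1 2
-3 2 1
-3 3 0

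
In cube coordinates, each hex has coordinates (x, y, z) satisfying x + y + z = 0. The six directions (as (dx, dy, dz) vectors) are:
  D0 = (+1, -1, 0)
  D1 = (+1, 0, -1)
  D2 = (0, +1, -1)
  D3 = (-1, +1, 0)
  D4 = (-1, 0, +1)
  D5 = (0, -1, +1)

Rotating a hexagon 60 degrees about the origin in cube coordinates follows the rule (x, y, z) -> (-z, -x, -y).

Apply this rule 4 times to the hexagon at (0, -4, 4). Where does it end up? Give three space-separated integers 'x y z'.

Answer: 4 0 -4

Derivation:
Start: (0, -4, 4)
Step 1: (0, -4, 4) -> (-(4), -(0), -(-4)) = (-4, 0, 4)
Step 2: (-4, 0, 4) -> (-(4), -(-4), -(0)) = (-4, 4, 0)
Step 3: (-4, 4, 0) -> (-(0), -(-4), -(4)) = (0, 4, -4)
Step 4: (0, 4, -4) -> (-(-4), -(0), -(4)) = (4, 0, -4)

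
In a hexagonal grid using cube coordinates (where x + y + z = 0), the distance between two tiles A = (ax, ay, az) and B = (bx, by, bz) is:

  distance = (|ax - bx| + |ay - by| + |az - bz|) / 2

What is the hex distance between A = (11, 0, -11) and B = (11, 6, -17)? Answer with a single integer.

Answer: 6

Derivation:
|ax - bx| = |11 - 11| = 0
|ay - by| = |0 - 6| = 6
|az - bz| = |-11 - (-17)| = 6
distance = (0 + 6 + 6) / 2 = 12 / 2 = 6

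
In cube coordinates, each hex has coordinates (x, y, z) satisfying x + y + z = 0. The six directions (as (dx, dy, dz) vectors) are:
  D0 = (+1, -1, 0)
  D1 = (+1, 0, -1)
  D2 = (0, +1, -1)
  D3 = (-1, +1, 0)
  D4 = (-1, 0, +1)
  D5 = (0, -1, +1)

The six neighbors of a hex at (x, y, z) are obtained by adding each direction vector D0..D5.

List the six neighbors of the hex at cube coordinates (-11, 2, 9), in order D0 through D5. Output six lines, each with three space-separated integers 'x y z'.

Center: (-11, 2, 9). Add each direction:
  D0: (-11, 2, 9) + (1, -1, 0) = (-10, 1, 9)
  D1: (-11, 2, 9) + (1, 0, -1) = (-10, 2, 8)
  D2: (-11, 2, 9) + (0, 1, -1) = (-11, 3, 8)
  D3: (-11, 2, 9) + (-1, 1, 0) = (-12, 3, 9)
  D4: (-11, 2, 9) + (-1, 0, 1) = (-12, 2, 10)
  D5: (-11, 2, 9) + (0, -1, 1) = (-11, 1, 10)

Answer: -10 1 9
-10 2 8
-11 3 8
-12 3 9
-12 2 10
-11 1 10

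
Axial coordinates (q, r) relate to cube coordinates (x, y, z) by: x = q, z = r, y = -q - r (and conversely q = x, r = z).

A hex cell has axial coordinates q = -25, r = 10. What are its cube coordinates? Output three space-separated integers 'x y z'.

x = q = -25
z = r = 10
y = -x - z = -(-25) - (10) = 15

Answer: -25 15 10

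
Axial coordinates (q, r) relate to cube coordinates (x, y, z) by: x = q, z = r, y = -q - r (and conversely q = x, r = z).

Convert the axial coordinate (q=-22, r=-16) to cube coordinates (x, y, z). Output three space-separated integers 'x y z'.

Answer: -22 38 -16

Derivation:
x = q = -22
z = r = -16
y = -x - z = -(-22) - (-16) = 38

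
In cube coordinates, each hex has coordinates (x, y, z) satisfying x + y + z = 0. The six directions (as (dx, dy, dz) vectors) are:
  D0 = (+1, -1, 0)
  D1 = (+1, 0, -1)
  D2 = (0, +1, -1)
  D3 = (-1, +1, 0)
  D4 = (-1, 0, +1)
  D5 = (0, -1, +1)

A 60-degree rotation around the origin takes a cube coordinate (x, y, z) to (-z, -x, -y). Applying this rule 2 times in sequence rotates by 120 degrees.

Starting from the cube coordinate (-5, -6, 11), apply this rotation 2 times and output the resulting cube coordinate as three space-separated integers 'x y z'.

Answer: -6 11 -5

Derivation:
Start: (-5, -6, 11)
Step 1: (-5, -6, 11) -> (-(11), -(-5), -(-6)) = (-11, 5, 6)
Step 2: (-11, 5, 6) -> (-(6), -(-11), -(5)) = (-6, 11, -5)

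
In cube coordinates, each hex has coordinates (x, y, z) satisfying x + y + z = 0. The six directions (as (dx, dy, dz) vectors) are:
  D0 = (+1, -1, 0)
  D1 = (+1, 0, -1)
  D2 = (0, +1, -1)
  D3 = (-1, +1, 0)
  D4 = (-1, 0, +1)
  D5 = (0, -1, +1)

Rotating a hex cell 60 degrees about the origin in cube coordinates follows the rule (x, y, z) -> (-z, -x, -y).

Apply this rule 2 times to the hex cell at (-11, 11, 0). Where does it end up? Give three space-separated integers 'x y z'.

Answer: 11 0 -11

Derivation:
Start: (-11, 11, 0)
Step 1: (-11, 11, 0) -> (-(0), -(-11), -(11)) = (0, 11, -11)
Step 2: (0, 11, -11) -> (-(-11), -(0), -(11)) = (11, 0, -11)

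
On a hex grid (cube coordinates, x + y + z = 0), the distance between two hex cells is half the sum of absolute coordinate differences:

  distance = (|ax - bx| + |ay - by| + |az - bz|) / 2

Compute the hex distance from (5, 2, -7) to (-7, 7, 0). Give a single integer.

|ax - bx| = |5 - (-7)| = 12
|ay - by| = |2 - 7| = 5
|az - bz| = |-7 - 0| = 7
distance = (12 + 5 + 7) / 2 = 24 / 2 = 12

Answer: 12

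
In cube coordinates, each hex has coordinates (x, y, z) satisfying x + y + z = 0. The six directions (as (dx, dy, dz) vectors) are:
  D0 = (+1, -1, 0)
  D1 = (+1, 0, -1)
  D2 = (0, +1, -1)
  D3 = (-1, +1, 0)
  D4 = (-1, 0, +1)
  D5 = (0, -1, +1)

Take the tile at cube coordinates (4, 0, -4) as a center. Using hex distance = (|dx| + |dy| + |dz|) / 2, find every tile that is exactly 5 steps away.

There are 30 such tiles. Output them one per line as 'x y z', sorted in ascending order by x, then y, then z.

Walk ring at distance 5 from (4, 0, -4):
Start at center + D4*5 = (-1, 0, 1)
  hex 0: (-1, 0, 1)
  hex 1: (0, -1, 1)
  hex 2: (1, -2, 1)
  hex 3: (2, -3, 1)
  hex 4: (3, -4, 1)
  hex 5: (4, -5, 1)
  hex 6: (5, -5, 0)
  hex 7: (6, -5, -1)
  hex 8: (7, -5, -2)
  hex 9: (8, -5, -3)
  hex 10: (9, -5, -4)
  hex 11: (9, -4, -5)
  hex 12: (9, -3, -6)
  hex 13: (9, -2, -7)
  hex 14: (9, -1, -8)
  hex 15: (9, 0, -9)
  hex 16: (8, 1, -9)
  hex 17: (7, 2, -9)
  hex 18: (6, 3, -9)
  hex 19: (5, 4, -9)
  hex 20: (4, 5, -9)
  hex 21: (3, 5, -8)
  hex 22: (2, 5, -7)
  hex 23: (1, 5, -6)
  hex 24: (0, 5, -5)
  hex 25: (-1, 5, -4)
  hex 26: (-1, 4, -3)
  hex 27: (-1, 3, -2)
  hex 28: (-1, 2, -1)
  hex 29: (-1, 1, 0)
Sorted: 30 hexes.

Answer: -1 0 1
-1 1 0
-1 2 -1
-1 3 -2
-1 4 -3
-1 5 -4
0 -1 1
0 5 -5
1 -2 1
1 5 -6
2 -3 1
2 5 -7
3 -4 1
3 5 -8
4 -5 1
4 5 -9
5 -5 0
5 4 -9
6 -5 -1
6 3 -9
7 -5 -2
7 2 -9
8 -5 -3
8 1 -9
9 -5 -4
9 -4 -5
9 -3 -6
9 -2 -7
9 -1 -8
9 0 -9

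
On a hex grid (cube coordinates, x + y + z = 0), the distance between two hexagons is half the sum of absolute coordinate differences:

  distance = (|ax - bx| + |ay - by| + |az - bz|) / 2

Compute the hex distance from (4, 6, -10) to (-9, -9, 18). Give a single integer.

|ax - bx| = |4 - (-9)| = 13
|ay - by| = |6 - (-9)| = 15
|az - bz| = |-10 - 18| = 28
distance = (13 + 15 + 28) / 2 = 56 / 2 = 28

Answer: 28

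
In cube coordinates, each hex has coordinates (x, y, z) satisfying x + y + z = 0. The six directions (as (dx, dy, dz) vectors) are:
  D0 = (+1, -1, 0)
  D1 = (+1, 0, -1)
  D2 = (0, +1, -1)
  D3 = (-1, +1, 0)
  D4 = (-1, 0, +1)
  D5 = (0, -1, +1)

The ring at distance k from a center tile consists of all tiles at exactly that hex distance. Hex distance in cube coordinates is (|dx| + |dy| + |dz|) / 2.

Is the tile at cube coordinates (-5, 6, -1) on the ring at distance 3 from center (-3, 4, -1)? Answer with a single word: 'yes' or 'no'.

|px - cx| = |-5 - (-3)| = 2
|py - cy| = |6 - 4| = 2
|pz - cz| = |-1 - (-1)| = 0
distance = (2+2+0)/2 = 4/2 = 2
radius = 3; distance != radius -> no

Answer: no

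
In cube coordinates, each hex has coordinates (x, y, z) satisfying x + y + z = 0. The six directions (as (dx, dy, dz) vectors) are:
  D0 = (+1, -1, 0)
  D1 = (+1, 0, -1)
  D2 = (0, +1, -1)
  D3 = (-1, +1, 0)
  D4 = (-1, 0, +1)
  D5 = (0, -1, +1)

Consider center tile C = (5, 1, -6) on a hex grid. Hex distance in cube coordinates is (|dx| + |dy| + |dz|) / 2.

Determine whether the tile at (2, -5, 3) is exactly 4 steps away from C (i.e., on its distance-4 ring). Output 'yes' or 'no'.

|px - cx| = |2 - 5| = 3
|py - cy| = |-5 - 1| = 6
|pz - cz| = |3 - (-6)| = 9
distance = (3+6+9)/2 = 18/2 = 9
radius = 4; distance != radius -> no

Answer: no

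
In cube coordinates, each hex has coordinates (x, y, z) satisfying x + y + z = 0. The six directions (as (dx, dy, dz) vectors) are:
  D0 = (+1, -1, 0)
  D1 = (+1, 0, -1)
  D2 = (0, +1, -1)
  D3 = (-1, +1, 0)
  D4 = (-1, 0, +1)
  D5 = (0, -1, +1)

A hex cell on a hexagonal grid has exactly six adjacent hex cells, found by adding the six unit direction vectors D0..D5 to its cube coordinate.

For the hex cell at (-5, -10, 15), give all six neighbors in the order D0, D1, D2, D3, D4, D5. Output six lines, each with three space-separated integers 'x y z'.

Center: (-5, -10, 15). Add each direction:
  D0: (-5, -10, 15) + (1, -1, 0) = (-4, -11, 15)
  D1: (-5, -10, 15) + (1, 0, -1) = (-4, -10, 14)
  D2: (-5, -10, 15) + (0, 1, -1) = (-5, -9, 14)
  D3: (-5, -10, 15) + (-1, 1, 0) = (-6, -9, 15)
  D4: (-5, -10, 15) + (-1, 0, 1) = (-6, -10, 16)
  D5: (-5, -10, 15) + (0, -1, 1) = (-5, -11, 16)

Answer: -4 -11 15
-4 -10 14
-5 -9 14
-6 -9 15
-6 -10 16
-5 -11 16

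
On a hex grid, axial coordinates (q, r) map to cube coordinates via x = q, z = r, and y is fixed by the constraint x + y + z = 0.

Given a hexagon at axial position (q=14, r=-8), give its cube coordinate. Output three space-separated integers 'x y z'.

x = q = 14
z = r = -8
y = -x - z = -(14) - (-8) = -6

Answer: 14 -6 -8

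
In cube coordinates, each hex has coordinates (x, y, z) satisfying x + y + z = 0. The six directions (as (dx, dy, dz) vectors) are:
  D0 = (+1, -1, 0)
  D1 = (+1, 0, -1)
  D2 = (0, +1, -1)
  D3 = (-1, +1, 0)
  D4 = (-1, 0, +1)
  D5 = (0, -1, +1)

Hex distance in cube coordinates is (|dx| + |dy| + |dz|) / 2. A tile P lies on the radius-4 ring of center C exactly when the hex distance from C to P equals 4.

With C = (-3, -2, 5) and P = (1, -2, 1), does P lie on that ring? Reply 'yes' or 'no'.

Answer: yes

Derivation:
|px - cx| = |1 - (-3)| = 4
|py - cy| = |-2 - (-2)| = 0
|pz - cz| = |1 - 5| = 4
distance = (4+0+4)/2 = 8/2 = 4
radius = 4; distance == radius -> yes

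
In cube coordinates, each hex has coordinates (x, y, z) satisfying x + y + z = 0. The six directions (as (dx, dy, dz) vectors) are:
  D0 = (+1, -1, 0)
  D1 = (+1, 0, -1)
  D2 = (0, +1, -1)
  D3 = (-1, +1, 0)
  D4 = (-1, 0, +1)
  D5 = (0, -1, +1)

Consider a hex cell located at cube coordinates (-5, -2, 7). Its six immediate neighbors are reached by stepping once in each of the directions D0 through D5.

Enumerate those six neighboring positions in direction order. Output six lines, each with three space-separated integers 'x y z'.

Center: (-5, -2, 7). Add each direction:
  D0: (-5, -2, 7) + (1, -1, 0) = (-4, -3, 7)
  D1: (-5, -2, 7) + (1, 0, -1) = (-4, -2, 6)
  D2: (-5, -2, 7) + (0, 1, -1) = (-5, -1, 6)
  D3: (-5, -2, 7) + (-1, 1, 0) = (-6, -1, 7)
  D4: (-5, -2, 7) + (-1, 0, 1) = (-6, -2, 8)
  D5: (-5, -2, 7) + (0, -1, 1) = (-5, -3, 8)

Answer: -4 -3 7
-4 -2 6
-5 -1 6
-6 -1 7
-6 -2 8
-5 -3 8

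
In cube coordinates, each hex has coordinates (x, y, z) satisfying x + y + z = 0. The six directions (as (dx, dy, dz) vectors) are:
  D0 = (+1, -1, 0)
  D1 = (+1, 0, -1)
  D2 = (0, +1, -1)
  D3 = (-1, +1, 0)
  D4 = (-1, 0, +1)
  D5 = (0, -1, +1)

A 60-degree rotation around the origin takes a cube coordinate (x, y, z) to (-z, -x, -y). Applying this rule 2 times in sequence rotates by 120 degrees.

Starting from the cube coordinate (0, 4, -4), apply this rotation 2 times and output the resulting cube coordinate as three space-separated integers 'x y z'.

Answer: 4 -4 0

Derivation:
Start: (0, 4, -4)
Step 1: (0, 4, -4) -> (-(-4), -(0), -(4)) = (4, 0, -4)
Step 2: (4, 0, -4) -> (-(-4), -(4), -(0)) = (4, -4, 0)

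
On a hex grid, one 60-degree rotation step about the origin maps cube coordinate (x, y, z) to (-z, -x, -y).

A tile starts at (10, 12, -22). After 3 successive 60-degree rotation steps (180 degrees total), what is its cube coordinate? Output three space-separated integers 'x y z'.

Answer: -10 -12 22

Derivation:
Start: (10, 12, -22)
Step 1: (10, 12, -22) -> (-(-22), -(10), -(12)) = (22, -10, -12)
Step 2: (22, -10, -12) -> (-(-12), -(22), -(-10)) = (12, -22, 10)
Step 3: (12, -22, 10) -> (-(10), -(12), -(-22)) = (-10, -12, 22)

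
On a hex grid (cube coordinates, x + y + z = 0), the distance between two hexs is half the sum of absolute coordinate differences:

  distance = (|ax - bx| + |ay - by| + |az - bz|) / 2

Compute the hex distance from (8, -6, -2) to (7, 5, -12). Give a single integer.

|ax - bx| = |8 - 7| = 1
|ay - by| = |-6 - 5| = 11
|az - bz| = |-2 - (-12)| = 10
distance = (1 + 11 + 10) / 2 = 22 / 2 = 11

Answer: 11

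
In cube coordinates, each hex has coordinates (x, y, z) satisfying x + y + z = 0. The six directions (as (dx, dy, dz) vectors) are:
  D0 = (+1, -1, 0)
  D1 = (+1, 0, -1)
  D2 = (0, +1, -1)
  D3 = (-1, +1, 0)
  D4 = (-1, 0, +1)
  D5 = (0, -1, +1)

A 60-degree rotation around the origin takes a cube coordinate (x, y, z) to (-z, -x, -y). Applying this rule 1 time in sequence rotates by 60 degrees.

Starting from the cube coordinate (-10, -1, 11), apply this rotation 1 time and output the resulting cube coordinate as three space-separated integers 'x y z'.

Start: (-10, -1, 11)
Step 1: (-10, -1, 11) -> (-(11), -(-10), -(-1)) = (-11, 10, 1)

Answer: -11 10 1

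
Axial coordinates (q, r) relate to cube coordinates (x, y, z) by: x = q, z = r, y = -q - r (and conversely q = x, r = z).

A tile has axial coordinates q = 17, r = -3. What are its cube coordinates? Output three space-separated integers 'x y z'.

Answer: 17 -14 -3

Derivation:
x = q = 17
z = r = -3
y = -x - z = -(17) - (-3) = -14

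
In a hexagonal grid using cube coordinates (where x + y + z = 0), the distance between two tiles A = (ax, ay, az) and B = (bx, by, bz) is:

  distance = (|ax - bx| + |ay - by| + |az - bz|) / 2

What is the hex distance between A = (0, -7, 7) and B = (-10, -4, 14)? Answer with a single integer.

|ax - bx| = |0 - (-10)| = 10
|ay - by| = |-7 - (-4)| = 3
|az - bz| = |7 - 14| = 7
distance = (10 + 3 + 7) / 2 = 20 / 2 = 10

Answer: 10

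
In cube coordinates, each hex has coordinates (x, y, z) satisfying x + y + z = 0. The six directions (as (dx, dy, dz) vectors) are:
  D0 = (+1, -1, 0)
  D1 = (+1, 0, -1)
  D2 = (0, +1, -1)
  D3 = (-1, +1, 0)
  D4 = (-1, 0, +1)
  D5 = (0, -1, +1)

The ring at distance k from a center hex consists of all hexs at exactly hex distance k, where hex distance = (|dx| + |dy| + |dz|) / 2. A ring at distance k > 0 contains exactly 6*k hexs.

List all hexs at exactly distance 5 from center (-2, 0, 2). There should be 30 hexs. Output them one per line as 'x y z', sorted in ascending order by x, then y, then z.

Walk ring at distance 5 from (-2, 0, 2):
Start at center + D4*5 = (-7, 0, 7)
  hex 0: (-7, 0, 7)
  hex 1: (-6, -1, 7)
  hex 2: (-5, -2, 7)
  hex 3: (-4, -3, 7)
  hex 4: (-3, -4, 7)
  hex 5: (-2, -5, 7)
  hex 6: (-1, -5, 6)
  hex 7: (0, -5, 5)
  hex 8: (1, -5, 4)
  hex 9: (2, -5, 3)
  hex 10: (3, -5, 2)
  hex 11: (3, -4, 1)
  hex 12: (3, -3, 0)
  hex 13: (3, -2, -1)
  hex 14: (3, -1, -2)
  hex 15: (3, 0, -3)
  hex 16: (2, 1, -3)
  hex 17: (1, 2, -3)
  hex 18: (0, 3, -3)
  hex 19: (-1, 4, -3)
  hex 20: (-2, 5, -3)
  hex 21: (-3, 5, -2)
  hex 22: (-4, 5, -1)
  hex 23: (-5, 5, 0)
  hex 24: (-6, 5, 1)
  hex 25: (-7, 5, 2)
  hex 26: (-7, 4, 3)
  hex 27: (-7, 3, 4)
  hex 28: (-7, 2, 5)
  hex 29: (-7, 1, 6)
Sorted: 30 hexes.

Answer: -7 0 7
-7 1 6
-7 2 5
-7 3 4
-7 4 3
-7 5 2
-6 -1 7
-6 5 1
-5 -2 7
-5 5 0
-4 -3 7
-4 5 -1
-3 -4 7
-3 5 -2
-2 -5 7
-2 5 -3
-1 -5 6
-1 4 -3
0 -5 5
0 3 -3
1 -5 4
1 2 -3
2 -5 3
2 1 -3
3 -5 2
3 -4 1
3 -3 0
3 -2 -1
3 -1 -2
3 0 -3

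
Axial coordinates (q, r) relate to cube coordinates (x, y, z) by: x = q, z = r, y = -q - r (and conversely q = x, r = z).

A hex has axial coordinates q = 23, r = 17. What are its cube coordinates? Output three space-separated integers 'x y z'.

Answer: 23 -40 17

Derivation:
x = q = 23
z = r = 17
y = -x - z = -(23) - (17) = -40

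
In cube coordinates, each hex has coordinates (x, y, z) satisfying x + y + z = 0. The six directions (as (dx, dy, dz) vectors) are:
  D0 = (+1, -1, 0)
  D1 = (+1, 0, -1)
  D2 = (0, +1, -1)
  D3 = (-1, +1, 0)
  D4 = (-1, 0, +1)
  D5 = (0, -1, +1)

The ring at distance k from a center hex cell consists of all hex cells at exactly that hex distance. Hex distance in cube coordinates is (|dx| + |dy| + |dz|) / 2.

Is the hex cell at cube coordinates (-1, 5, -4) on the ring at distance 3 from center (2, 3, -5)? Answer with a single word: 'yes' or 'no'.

|px - cx| = |-1 - 2| = 3
|py - cy| = |5 - 3| = 2
|pz - cz| = |-4 - (-5)| = 1
distance = (3+2+1)/2 = 6/2 = 3
radius = 3; distance == radius -> yes

Answer: yes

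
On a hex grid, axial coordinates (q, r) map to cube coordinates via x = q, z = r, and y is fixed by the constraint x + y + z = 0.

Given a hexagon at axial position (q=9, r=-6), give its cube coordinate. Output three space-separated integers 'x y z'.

Answer: 9 -3 -6

Derivation:
x = q = 9
z = r = -6
y = -x - z = -(9) - (-6) = -3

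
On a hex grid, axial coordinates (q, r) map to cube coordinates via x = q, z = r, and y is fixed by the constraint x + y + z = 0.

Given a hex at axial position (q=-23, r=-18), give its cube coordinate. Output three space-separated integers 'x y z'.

Answer: -23 41 -18

Derivation:
x = q = -23
z = r = -18
y = -x - z = -(-23) - (-18) = 41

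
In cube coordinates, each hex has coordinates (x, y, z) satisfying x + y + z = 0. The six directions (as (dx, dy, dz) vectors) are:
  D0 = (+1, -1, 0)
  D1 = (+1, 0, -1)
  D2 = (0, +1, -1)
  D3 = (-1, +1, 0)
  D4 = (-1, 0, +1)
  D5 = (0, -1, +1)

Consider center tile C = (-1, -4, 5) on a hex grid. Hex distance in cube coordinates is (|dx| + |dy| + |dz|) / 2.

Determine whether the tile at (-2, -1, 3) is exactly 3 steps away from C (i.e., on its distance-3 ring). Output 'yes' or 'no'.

|px - cx| = |-2 - (-1)| = 1
|py - cy| = |-1 - (-4)| = 3
|pz - cz| = |3 - 5| = 2
distance = (1+3+2)/2 = 6/2 = 3
radius = 3; distance == radius -> yes

Answer: yes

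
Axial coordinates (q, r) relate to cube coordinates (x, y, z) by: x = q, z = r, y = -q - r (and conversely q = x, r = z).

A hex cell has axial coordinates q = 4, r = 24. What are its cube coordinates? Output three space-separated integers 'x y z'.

x = q = 4
z = r = 24
y = -x - z = -(4) - (24) = -28

Answer: 4 -28 24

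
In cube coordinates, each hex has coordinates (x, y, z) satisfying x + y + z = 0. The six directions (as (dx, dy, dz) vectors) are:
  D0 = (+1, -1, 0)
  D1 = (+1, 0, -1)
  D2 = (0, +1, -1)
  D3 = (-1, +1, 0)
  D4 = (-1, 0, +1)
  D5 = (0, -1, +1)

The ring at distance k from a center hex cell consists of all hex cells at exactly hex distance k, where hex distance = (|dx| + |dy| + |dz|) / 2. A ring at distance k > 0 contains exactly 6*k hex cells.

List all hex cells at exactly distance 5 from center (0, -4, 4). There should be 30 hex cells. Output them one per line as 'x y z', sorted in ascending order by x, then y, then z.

Answer: -5 -4 9
-5 -3 8
-5 -2 7
-5 -1 6
-5 0 5
-5 1 4
-4 -5 9
-4 1 3
-3 -6 9
-3 1 2
-2 -7 9
-2 1 1
-1 -8 9
-1 1 0
0 -9 9
0 1 -1
1 -9 8
1 0 -1
2 -9 7
2 -1 -1
3 -9 6
3 -2 -1
4 -9 5
4 -3 -1
5 -9 4
5 -8 3
5 -7 2
5 -6 1
5 -5 0
5 -4 -1

Derivation:
Walk ring at distance 5 from (0, -4, 4):
Start at center + D4*5 = (-5, -4, 9)
  hex 0: (-5, -4, 9)
  hex 1: (-4, -5, 9)
  hex 2: (-3, -6, 9)
  hex 3: (-2, -7, 9)
  hex 4: (-1, -8, 9)
  hex 5: (0, -9, 9)
  hex 6: (1, -9, 8)
  hex 7: (2, -9, 7)
  hex 8: (3, -9, 6)
  hex 9: (4, -9, 5)
  hex 10: (5, -9, 4)
  hex 11: (5, -8, 3)
  hex 12: (5, -7, 2)
  hex 13: (5, -6, 1)
  hex 14: (5, -5, 0)
  hex 15: (5, -4, -1)
  hex 16: (4, -3, -1)
  hex 17: (3, -2, -1)
  hex 18: (2, -1, -1)
  hex 19: (1, 0, -1)
  hex 20: (0, 1, -1)
  hex 21: (-1, 1, 0)
  hex 22: (-2, 1, 1)
  hex 23: (-3, 1, 2)
  hex 24: (-4, 1, 3)
  hex 25: (-5, 1, 4)
  hex 26: (-5, 0, 5)
  hex 27: (-5, -1, 6)
  hex 28: (-5, -2, 7)
  hex 29: (-5, -3, 8)
Sorted: 30 hexes.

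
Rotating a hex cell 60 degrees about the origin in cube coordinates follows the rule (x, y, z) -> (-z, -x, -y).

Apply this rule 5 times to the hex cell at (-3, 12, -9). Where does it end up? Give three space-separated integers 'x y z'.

Start: (-3, 12, -9)
Step 1: (-3, 12, -9) -> (-(-9), -(-3), -(12)) = (9, 3, -12)
Step 2: (9, 3, -12) -> (-(-12), -(9), -(3)) = (12, -9, -3)
Step 3: (12, -9, -3) -> (-(-3), -(12), -(-9)) = (3, -12, 9)
Step 4: (3, -12, 9) -> (-(9), -(3), -(-12)) = (-9, -3, 12)
Step 5: (-9, -3, 12) -> (-(12), -(-9), -(-3)) = (-12, 9, 3)

Answer: -12 9 3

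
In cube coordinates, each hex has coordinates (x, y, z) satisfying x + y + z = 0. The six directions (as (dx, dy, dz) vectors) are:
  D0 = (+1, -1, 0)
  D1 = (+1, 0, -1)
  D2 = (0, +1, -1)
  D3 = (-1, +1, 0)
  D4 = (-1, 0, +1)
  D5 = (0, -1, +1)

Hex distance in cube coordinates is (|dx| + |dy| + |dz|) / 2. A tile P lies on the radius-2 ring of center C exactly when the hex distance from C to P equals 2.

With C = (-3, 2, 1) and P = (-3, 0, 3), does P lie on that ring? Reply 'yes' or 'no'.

|px - cx| = |-3 - (-3)| = 0
|py - cy| = |0 - 2| = 2
|pz - cz| = |3 - 1| = 2
distance = (0+2+2)/2 = 4/2 = 2
radius = 2; distance == radius -> yes

Answer: yes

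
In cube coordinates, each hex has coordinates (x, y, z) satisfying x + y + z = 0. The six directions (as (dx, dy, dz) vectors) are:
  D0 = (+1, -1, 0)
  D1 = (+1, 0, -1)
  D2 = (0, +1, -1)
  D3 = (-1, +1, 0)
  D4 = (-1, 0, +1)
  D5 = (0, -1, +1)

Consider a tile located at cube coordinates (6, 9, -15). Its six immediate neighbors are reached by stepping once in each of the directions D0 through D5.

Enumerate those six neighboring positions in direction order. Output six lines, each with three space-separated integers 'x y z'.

Center: (6, 9, -15). Add each direction:
  D0: (6, 9, -15) + (1, -1, 0) = (7, 8, -15)
  D1: (6, 9, -15) + (1, 0, -1) = (7, 9, -16)
  D2: (6, 9, -15) + (0, 1, -1) = (6, 10, -16)
  D3: (6, 9, -15) + (-1, 1, 0) = (5, 10, -15)
  D4: (6, 9, -15) + (-1, 0, 1) = (5, 9, -14)
  D5: (6, 9, -15) + (0, -1, 1) = (6, 8, -14)

Answer: 7 8 -15
7 9 -16
6 10 -16
5 10 -15
5 9 -14
6 8 -14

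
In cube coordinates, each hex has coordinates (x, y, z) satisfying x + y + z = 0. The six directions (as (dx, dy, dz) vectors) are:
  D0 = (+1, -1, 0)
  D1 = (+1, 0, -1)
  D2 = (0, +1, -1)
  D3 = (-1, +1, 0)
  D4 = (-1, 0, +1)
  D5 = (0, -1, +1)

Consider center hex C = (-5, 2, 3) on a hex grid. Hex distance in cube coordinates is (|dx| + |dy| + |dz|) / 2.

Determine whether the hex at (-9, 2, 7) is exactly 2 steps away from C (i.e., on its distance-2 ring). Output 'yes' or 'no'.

|px - cx| = |-9 - (-5)| = 4
|py - cy| = |2 - 2| = 0
|pz - cz| = |7 - 3| = 4
distance = (4+0+4)/2 = 8/2 = 4
radius = 2; distance != radius -> no

Answer: no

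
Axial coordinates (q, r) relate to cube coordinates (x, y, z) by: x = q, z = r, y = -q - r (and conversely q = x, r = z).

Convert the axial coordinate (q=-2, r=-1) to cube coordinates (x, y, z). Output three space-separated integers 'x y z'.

x = q = -2
z = r = -1
y = -x - z = -(-2) - (-1) = 3

Answer: -2 3 -1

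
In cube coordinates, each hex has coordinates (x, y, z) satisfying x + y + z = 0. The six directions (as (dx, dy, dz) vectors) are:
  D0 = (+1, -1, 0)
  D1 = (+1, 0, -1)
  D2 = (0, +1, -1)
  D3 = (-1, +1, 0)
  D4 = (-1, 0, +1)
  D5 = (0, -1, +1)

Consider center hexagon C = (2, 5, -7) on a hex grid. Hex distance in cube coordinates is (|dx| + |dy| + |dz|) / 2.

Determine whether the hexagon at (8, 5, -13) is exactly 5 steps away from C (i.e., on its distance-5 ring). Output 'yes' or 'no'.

Answer: no

Derivation:
|px - cx| = |8 - 2| = 6
|py - cy| = |5 - 5| = 0
|pz - cz| = |-13 - (-7)| = 6
distance = (6+0+6)/2 = 12/2 = 6
radius = 5; distance != radius -> no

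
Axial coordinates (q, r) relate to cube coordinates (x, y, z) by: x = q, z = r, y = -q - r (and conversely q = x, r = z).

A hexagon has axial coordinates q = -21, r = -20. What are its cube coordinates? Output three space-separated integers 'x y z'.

x = q = -21
z = r = -20
y = -x - z = -(-21) - (-20) = 41

Answer: -21 41 -20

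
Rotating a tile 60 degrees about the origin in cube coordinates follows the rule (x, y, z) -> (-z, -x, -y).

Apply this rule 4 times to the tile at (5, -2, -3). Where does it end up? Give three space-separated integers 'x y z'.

Answer: -3 5 -2

Derivation:
Start: (5, -2, -3)
Step 1: (5, -2, -3) -> (-(-3), -(5), -(-2)) = (3, -5, 2)
Step 2: (3, -5, 2) -> (-(2), -(3), -(-5)) = (-2, -3, 5)
Step 3: (-2, -3, 5) -> (-(5), -(-2), -(-3)) = (-5, 2, 3)
Step 4: (-5, 2, 3) -> (-(3), -(-5), -(2)) = (-3, 5, -2)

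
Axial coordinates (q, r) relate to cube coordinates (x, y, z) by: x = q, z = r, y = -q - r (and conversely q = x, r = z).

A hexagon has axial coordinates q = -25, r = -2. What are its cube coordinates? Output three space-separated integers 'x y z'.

Answer: -25 27 -2

Derivation:
x = q = -25
z = r = -2
y = -x - z = -(-25) - (-2) = 27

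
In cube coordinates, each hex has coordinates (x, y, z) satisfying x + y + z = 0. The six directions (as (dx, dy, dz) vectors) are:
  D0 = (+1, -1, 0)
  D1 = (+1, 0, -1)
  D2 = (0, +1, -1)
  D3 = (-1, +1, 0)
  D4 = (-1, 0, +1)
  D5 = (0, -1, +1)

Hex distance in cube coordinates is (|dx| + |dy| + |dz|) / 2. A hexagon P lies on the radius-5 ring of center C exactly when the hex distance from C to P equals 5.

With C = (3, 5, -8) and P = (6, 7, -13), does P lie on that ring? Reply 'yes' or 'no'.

|px - cx| = |6 - 3| = 3
|py - cy| = |7 - 5| = 2
|pz - cz| = |-13 - (-8)| = 5
distance = (3+2+5)/2 = 10/2 = 5
radius = 5; distance == radius -> yes

Answer: yes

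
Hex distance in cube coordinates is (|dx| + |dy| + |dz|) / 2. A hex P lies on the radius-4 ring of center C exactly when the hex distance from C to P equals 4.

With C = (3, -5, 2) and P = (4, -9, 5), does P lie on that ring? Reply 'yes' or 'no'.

Answer: yes

Derivation:
|px - cx| = |4 - 3| = 1
|py - cy| = |-9 - (-5)| = 4
|pz - cz| = |5 - 2| = 3
distance = (1+4+3)/2 = 8/2 = 4
radius = 4; distance == radius -> yes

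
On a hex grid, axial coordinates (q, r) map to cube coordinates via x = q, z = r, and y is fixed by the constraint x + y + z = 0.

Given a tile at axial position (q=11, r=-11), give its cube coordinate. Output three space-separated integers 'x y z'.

x = q = 11
z = r = -11
y = -x - z = -(11) - (-11) = 0

Answer: 11 0 -11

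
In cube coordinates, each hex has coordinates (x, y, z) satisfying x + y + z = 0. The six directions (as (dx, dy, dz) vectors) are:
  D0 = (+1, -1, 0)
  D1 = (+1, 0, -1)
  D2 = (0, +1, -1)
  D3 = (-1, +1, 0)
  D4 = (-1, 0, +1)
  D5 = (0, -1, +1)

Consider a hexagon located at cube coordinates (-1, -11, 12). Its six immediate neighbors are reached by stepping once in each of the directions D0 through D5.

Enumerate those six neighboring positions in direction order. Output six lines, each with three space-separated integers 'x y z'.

Answer: 0 -12 12
0 -11 11
-1 -10 11
-2 -10 12
-2 -11 13
-1 -12 13

Derivation:
Center: (-1, -11, 12). Add each direction:
  D0: (-1, -11, 12) + (1, -1, 0) = (0, -12, 12)
  D1: (-1, -11, 12) + (1, 0, -1) = (0, -11, 11)
  D2: (-1, -11, 12) + (0, 1, -1) = (-1, -10, 11)
  D3: (-1, -11, 12) + (-1, 1, 0) = (-2, -10, 12)
  D4: (-1, -11, 12) + (-1, 0, 1) = (-2, -11, 13)
  D5: (-1, -11, 12) + (0, -1, 1) = (-1, -12, 13)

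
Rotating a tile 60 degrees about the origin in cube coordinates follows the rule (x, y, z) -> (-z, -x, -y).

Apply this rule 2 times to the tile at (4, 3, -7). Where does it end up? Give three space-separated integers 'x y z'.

Answer: 3 -7 4

Derivation:
Start: (4, 3, -7)
Step 1: (4, 3, -7) -> (-(-7), -(4), -(3)) = (7, -4, -3)
Step 2: (7, -4, -3) -> (-(-3), -(7), -(-4)) = (3, -7, 4)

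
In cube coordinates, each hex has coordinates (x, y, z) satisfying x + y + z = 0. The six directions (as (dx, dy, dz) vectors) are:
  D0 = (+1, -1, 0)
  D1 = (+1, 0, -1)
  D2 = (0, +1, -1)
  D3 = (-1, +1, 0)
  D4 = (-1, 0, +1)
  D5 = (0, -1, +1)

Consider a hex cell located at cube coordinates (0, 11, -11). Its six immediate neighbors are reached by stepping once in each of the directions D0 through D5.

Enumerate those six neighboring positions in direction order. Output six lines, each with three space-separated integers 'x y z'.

Center: (0, 11, -11). Add each direction:
  D0: (0, 11, -11) + (1, -1, 0) = (1, 10, -11)
  D1: (0, 11, -11) + (1, 0, -1) = (1, 11, -12)
  D2: (0, 11, -11) + (0, 1, -1) = (0, 12, -12)
  D3: (0, 11, -11) + (-1, 1, 0) = (-1, 12, -11)
  D4: (0, 11, -11) + (-1, 0, 1) = (-1, 11, -10)
  D5: (0, 11, -11) + (0, -1, 1) = (0, 10, -10)

Answer: 1 10 -11
1 11 -12
0 12 -12
-1 12 -11
-1 11 -10
0 10 -10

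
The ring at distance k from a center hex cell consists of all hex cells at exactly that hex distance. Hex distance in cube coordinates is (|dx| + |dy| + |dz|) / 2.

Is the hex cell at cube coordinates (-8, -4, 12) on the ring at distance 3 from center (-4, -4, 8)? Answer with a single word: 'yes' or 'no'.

|px - cx| = |-8 - (-4)| = 4
|py - cy| = |-4 - (-4)| = 0
|pz - cz| = |12 - 8| = 4
distance = (4+0+4)/2 = 8/2 = 4
radius = 3; distance != radius -> no

Answer: no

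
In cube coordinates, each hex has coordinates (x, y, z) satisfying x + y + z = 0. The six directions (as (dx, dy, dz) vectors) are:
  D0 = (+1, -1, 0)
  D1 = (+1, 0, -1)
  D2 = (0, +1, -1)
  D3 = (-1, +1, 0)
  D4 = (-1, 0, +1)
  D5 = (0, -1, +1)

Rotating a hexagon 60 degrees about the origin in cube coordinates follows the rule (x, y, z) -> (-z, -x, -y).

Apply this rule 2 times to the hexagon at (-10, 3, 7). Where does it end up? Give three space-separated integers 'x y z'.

Start: (-10, 3, 7)
Step 1: (-10, 3, 7) -> (-(7), -(-10), -(3)) = (-7, 10, -3)
Step 2: (-7, 10, -3) -> (-(-3), -(-7), -(10)) = (3, 7, -10)

Answer: 3 7 -10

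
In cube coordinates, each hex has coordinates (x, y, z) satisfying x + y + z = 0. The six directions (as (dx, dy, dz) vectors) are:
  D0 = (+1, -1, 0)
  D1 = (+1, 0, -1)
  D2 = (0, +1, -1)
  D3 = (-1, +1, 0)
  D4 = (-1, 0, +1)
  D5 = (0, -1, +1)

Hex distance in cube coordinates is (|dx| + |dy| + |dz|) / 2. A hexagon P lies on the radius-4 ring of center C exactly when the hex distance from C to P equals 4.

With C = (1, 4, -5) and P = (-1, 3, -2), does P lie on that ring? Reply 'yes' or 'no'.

Answer: no

Derivation:
|px - cx| = |-1 - 1| = 2
|py - cy| = |3 - 4| = 1
|pz - cz| = |-2 - (-5)| = 3
distance = (2+1+3)/2 = 6/2 = 3
radius = 4; distance != radius -> no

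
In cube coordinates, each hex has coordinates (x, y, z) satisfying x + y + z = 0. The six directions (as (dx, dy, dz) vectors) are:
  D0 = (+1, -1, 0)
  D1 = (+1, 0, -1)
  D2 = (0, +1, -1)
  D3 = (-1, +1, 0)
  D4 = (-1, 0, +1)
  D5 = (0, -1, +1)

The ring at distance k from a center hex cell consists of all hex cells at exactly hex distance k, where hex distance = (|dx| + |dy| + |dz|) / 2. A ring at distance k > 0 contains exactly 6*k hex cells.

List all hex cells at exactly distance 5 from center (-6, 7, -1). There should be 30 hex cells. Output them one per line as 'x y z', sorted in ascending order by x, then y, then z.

Answer: -11 7 4
-11 8 3
-11 9 2
-11 10 1
-11 11 0
-11 12 -1
-10 6 4
-10 12 -2
-9 5 4
-9 12 -3
-8 4 4
-8 12 -4
-7 3 4
-7 12 -5
-6 2 4
-6 12 -6
-5 2 3
-5 11 -6
-4 2 2
-4 10 -6
-3 2 1
-3 9 -6
-2 2 0
-2 8 -6
-1 2 -1
-1 3 -2
-1 4 -3
-1 5 -4
-1 6 -5
-1 7 -6

Derivation:
Walk ring at distance 5 from (-6, 7, -1):
Start at center + D4*5 = (-11, 7, 4)
  hex 0: (-11, 7, 4)
  hex 1: (-10, 6, 4)
  hex 2: (-9, 5, 4)
  hex 3: (-8, 4, 4)
  hex 4: (-7, 3, 4)
  hex 5: (-6, 2, 4)
  hex 6: (-5, 2, 3)
  hex 7: (-4, 2, 2)
  hex 8: (-3, 2, 1)
  hex 9: (-2, 2, 0)
  hex 10: (-1, 2, -1)
  hex 11: (-1, 3, -2)
  hex 12: (-1, 4, -3)
  hex 13: (-1, 5, -4)
  hex 14: (-1, 6, -5)
  hex 15: (-1, 7, -6)
  hex 16: (-2, 8, -6)
  hex 17: (-3, 9, -6)
  hex 18: (-4, 10, -6)
  hex 19: (-5, 11, -6)
  hex 20: (-6, 12, -6)
  hex 21: (-7, 12, -5)
  hex 22: (-8, 12, -4)
  hex 23: (-9, 12, -3)
  hex 24: (-10, 12, -2)
  hex 25: (-11, 12, -1)
  hex 26: (-11, 11, 0)
  hex 27: (-11, 10, 1)
  hex 28: (-11, 9, 2)
  hex 29: (-11, 8, 3)
Sorted: 30 hexes.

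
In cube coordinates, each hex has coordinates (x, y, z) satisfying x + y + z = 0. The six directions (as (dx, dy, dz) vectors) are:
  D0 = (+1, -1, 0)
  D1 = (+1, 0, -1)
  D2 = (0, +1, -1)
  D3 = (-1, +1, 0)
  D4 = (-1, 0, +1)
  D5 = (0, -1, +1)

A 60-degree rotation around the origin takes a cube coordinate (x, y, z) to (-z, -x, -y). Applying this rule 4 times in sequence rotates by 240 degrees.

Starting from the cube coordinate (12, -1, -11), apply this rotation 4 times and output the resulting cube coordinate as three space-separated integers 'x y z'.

Answer: -11 12 -1

Derivation:
Start: (12, -1, -11)
Step 1: (12, -1, -11) -> (-(-11), -(12), -(-1)) = (11, -12, 1)
Step 2: (11, -12, 1) -> (-(1), -(11), -(-12)) = (-1, -11, 12)
Step 3: (-1, -11, 12) -> (-(12), -(-1), -(-11)) = (-12, 1, 11)
Step 4: (-12, 1, 11) -> (-(11), -(-12), -(1)) = (-11, 12, -1)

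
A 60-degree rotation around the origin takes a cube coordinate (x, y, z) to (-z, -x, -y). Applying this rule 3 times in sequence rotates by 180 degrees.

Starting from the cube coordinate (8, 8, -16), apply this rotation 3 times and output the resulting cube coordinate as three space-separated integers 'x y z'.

Start: (8, 8, -16)
Step 1: (8, 8, -16) -> (-(-16), -(8), -(8)) = (16, -8, -8)
Step 2: (16, -8, -8) -> (-(-8), -(16), -(-8)) = (8, -16, 8)
Step 3: (8, -16, 8) -> (-(8), -(8), -(-16)) = (-8, -8, 16)

Answer: -8 -8 16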